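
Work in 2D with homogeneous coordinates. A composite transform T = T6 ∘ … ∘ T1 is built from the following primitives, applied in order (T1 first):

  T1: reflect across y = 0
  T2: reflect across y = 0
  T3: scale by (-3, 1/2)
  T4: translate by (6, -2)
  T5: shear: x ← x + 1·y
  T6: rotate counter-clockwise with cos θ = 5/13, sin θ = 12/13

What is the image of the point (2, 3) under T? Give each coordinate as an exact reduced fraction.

T1 reflect across y = 0: (2, 3) → (2, -3)
T2 reflect across y = 0: (2, -3) → (2, 3)
T3 scale by (-3, 1/2): (2, 3) → (-6, 3/2)
T4 translate by (6, -2): (-6, 3/2) → (0, -1/2)
T5 shear: x ← x + 1·y: (0, -1/2) → (-1/2, -1/2)
T6 rotate counter-clockwise with cos θ = 5/13, sin θ = 12/13: (-1/2, -1/2) → (7/26, -17/26)

T(p) = (7/26, -17/26)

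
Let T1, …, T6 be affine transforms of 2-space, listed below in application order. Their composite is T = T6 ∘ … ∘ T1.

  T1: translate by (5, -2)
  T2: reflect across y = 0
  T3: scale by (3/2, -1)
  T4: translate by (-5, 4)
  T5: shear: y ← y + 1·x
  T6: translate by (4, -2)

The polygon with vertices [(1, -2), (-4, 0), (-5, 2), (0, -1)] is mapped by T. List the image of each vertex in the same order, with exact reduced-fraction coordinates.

image vertices: (8, 2), (1/2, -7/2), (-1, -3), (13/2, 3/2)

T1 translate by (5, -2): (1, -2) → (6, -4); (-4, 0) → (1, -2); (-5, 2) → (0, 0); (0, -1) → (5, -3)
T2 reflect across y = 0: (6, -4) → (6, 4); (1, -2) → (1, 2); (0, 0) → (0, 0); (5, -3) → (5, 3)
T3 scale by (3/2, -1): (6, 4) → (9, -4); (1, 2) → (3/2, -2); (0, 0) → (0, 0); (5, 3) → (15/2, -3)
T4 translate by (-5, 4): (9, -4) → (4, 0); (3/2, -2) → (-7/2, 2); (0, 0) → (-5, 4); (15/2, -3) → (5/2, 1)
T5 shear: y ← y + 1·x: (4, 0) → (4, 4); (-7/2, 2) → (-7/2, -3/2); (-5, 4) → (-5, -1); (5/2, 1) → (5/2, 7/2)
T6 translate by (4, -2): (4, 4) → (8, 2); (-7/2, -3/2) → (1/2, -7/2); (-5, -1) → (-1, -3); (5/2, 7/2) → (13/2, 3/2)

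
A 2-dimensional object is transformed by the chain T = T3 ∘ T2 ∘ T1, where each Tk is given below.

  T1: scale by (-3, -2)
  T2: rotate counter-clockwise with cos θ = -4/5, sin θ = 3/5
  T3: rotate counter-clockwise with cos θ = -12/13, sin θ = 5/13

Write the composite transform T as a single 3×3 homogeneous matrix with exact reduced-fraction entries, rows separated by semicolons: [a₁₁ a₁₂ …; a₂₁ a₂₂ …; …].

T = [-99/65 -112/65 0; 168/65 -66/65 0; 0 0 1]

T1 = [-3 0 0; 0 -2 0; 0 0 1]
T2·T1 = [12/5 6/5 0; -9/5 8/5 0; 0 0 1]
T3·…·T1 = [-99/65 -112/65 0; 168/65 -66/65 0; 0 0 1]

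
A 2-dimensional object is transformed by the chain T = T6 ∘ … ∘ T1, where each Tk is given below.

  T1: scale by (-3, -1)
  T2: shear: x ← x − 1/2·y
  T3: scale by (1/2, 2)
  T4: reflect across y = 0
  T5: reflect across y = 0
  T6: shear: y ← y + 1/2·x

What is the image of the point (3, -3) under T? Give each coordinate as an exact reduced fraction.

T(p) = (-21/4, 27/8)

T1 scale by (-3, -1): (3, -3) → (-9, 3)
T2 shear: x ← x − 1/2·y: (-9, 3) → (-21/2, 3)
T3 scale by (1/2, 2): (-21/2, 3) → (-21/4, 6)
T4 reflect across y = 0: (-21/4, 6) → (-21/4, -6)
T5 reflect across y = 0: (-21/4, -6) → (-21/4, 6)
T6 shear: y ← y + 1/2·x: (-21/4, 6) → (-21/4, 27/8)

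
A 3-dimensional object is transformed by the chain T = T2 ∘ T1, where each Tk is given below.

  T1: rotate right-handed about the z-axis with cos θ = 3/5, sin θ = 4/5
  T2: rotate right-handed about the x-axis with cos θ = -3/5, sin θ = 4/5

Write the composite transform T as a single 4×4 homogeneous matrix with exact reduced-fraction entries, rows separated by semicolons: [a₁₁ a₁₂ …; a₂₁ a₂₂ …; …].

T = [3/5 -4/5 0 0; -12/25 -9/25 -4/5 0; 16/25 12/25 -3/5 0; 0 0 0 1]

T1 = [3/5 -4/5 0 0; 4/5 3/5 0 0; 0 0 1 0; 0 0 0 1]
T2·T1 = [3/5 -4/5 0 0; -12/25 -9/25 -4/5 0; 16/25 12/25 -3/5 0; 0 0 0 1]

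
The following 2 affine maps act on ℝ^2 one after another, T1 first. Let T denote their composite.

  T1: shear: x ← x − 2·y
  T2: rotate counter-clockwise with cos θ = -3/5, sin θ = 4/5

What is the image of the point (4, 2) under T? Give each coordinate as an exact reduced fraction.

T(p) = (-8/5, -6/5)

T1 shear: x ← x − 2·y: (4, 2) → (0, 2)
T2 rotate counter-clockwise with cos θ = -3/5, sin θ = 4/5: (0, 2) → (-8/5, -6/5)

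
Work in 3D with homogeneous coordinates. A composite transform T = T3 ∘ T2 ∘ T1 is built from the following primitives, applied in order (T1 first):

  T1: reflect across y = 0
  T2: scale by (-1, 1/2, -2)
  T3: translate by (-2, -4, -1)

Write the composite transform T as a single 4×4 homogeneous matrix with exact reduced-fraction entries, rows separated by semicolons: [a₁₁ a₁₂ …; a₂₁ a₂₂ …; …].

T1 = [1 0 0 0; 0 -1 0 0; 0 0 1 0; 0 0 0 1]
T2·T1 = [-1 0 0 0; 0 -1/2 0 0; 0 0 -2 0; 0 0 0 1]
T3·…·T1 = [-1 0 0 -2; 0 -1/2 0 -4; 0 0 -2 -1; 0 0 0 1]

T = [-1 0 0 -2; 0 -1/2 0 -4; 0 0 -2 -1; 0 0 0 1]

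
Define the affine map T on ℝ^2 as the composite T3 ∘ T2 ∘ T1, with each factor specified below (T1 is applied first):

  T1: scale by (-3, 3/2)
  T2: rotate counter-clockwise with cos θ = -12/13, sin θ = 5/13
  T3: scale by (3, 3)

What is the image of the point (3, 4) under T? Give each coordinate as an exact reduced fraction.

T(p) = (18, -27)

T1 scale by (-3, 3/2): (3, 4) → (-9, 6)
T2 rotate counter-clockwise with cos θ = -12/13, sin θ = 5/13: (-9, 6) → (6, -9)
T3 scale by (3, 3): (6, -9) → (18, -27)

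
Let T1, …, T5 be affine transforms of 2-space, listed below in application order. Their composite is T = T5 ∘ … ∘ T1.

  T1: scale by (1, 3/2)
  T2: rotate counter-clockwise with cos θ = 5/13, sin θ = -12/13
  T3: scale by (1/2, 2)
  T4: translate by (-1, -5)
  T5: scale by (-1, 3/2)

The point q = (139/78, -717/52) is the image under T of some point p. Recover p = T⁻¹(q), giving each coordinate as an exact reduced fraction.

p = (4/3, -3/2)

T1 = [1 0 0; 0 3/2 0; 0 0 1]
T2·T1 = [5/13 18/13 0; -12/13 15/26 0; 0 0 1]
T3·…·T1 = [5/26 9/13 0; -24/13 15/13 0; 0 0 1]
T4·…·T1 = [5/26 9/13 -1; -24/13 15/13 -5; 0 0 1]
T5·…·T1 = [-5/26 -9/13 1; -36/13 45/26 -15/2; 0 0 1]
det M = -9/4; M⁻¹ = [-10/13 -4/13 -20/13; -16/13 10/117 73/39; 0 0 1]
M⁻¹ · (139/78, -717/52)ᵀ = (4/3, -3/2)ᵀ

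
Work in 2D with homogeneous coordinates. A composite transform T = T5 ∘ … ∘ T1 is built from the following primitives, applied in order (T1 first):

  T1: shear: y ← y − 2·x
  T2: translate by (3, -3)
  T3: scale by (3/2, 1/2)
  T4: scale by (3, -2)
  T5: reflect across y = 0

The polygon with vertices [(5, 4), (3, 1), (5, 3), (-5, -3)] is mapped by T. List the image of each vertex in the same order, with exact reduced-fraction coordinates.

image vertices: (36, -9), (27, -8), (36, -10), (-9, 4)

T1 shear: y ← y − 2·x: (5, 4) → (5, -6); (3, 1) → (3, -5); (5, 3) → (5, -7); (-5, -3) → (-5, 7)
T2 translate by (3, -3): (5, -6) → (8, -9); (3, -5) → (6, -8); (5, -7) → (8, -10); (-5, 7) → (-2, 4)
T3 scale by (3/2, 1/2): (8, -9) → (12, -9/2); (6, -8) → (9, -4); (8, -10) → (12, -5); (-2, 4) → (-3, 2)
T4 scale by (3, -2): (12, -9/2) → (36, 9); (9, -4) → (27, 8); (12, -5) → (36, 10); (-3, 2) → (-9, -4)
T5 reflect across y = 0: (36, 9) → (36, -9); (27, 8) → (27, -8); (36, 10) → (36, -10); (-9, -4) → (-9, 4)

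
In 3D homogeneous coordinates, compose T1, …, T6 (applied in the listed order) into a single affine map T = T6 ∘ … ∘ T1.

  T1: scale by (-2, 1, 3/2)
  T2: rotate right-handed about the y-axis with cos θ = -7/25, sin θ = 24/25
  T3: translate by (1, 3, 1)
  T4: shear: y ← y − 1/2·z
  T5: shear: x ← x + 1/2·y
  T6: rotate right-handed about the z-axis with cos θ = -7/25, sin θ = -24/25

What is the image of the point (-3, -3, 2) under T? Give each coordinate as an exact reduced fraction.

T1 scale by (-2, 1, 3/2): (-3, -3, 2) → (6, -3, 3)
T2 rotate right-handed about the y-axis with cos θ = -7/25, sin θ = 24/25: (6, -3, 3) → (6/5, -3, -33/5)
T3 translate by (1, 3, 1): (6/5, -3, -33/5) → (11/5, 0, -28/5)
T4 shear: y ← y − 1/2·z: (11/5, 0, -28/5) → (11/5, 14/5, -28/5)
T5 shear: x ← x + 1/2·y: (11/5, 14/5, -28/5) → (18/5, 14/5, -28/5)
T6 rotate right-handed about the z-axis with cos θ = -7/25, sin θ = -24/25: (18/5, 14/5, -28/5) → (42/25, -106/25, -28/5)

T(p) = (42/25, -106/25, -28/5)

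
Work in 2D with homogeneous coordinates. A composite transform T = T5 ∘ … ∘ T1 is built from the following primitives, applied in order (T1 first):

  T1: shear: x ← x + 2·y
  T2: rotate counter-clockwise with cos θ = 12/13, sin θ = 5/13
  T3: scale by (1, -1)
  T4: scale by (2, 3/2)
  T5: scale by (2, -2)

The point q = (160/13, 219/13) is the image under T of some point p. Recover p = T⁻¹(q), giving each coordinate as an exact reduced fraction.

T1 = [1 2 0; 0 1 0; 0 0 1]
T2·T1 = [12/13 19/13 0; 5/13 22/13 0; 0 0 1]
T3·…·T1 = [12/13 19/13 0; -5/13 -22/13 0; 0 0 1]
T4·…·T1 = [24/13 38/13 0; -15/26 -33/13 0; 0 0 1]
T5·…·T1 = [48/13 76/13 0; 15/13 66/13 0; 0 0 1]
det M = 12; M⁻¹ = [11/26 -19/39 0; -5/52 4/13 0; 0 0 1]
M⁻¹ · (160/13, 219/13)ᵀ = (-3, 4)ᵀ

p = (-3, 4)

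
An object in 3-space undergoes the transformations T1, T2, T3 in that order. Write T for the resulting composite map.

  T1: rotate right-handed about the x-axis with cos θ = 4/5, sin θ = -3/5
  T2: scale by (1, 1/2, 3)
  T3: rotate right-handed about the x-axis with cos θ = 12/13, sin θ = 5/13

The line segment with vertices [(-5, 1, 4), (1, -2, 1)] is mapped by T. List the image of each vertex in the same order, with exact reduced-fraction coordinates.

T1 rotate right-handed about the x-axis with cos θ = 4/5, sin θ = -3/5: (-5, 1, 4) → (-5, 16/5, 13/5); (1, -2, 1) → (1, -1, 2)
T2 scale by (1, 1/2, 3): (-5, 16/5, 13/5) → (-5, 8/5, 39/5); (1, -1, 2) → (1, -1/2, 6)
T3 rotate right-handed about the x-axis with cos θ = 12/13, sin θ = 5/13: (-5, 8/5, 39/5) → (-5, -99/65, 508/65); (1, -1/2, 6) → (1, -36/13, 139/26)

image vertices: (-5, -99/65, 508/65), (1, -36/13, 139/26)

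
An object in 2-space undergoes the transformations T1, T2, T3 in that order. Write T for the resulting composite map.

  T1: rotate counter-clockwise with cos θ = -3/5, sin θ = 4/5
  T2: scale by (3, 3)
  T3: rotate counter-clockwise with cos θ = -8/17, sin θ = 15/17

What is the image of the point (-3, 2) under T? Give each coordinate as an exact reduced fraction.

T(p) = (786/85, 477/85)

T1 rotate counter-clockwise with cos θ = -3/5, sin θ = 4/5: (-3, 2) → (1/5, -18/5)
T2 scale by (3, 3): (1/5, -18/5) → (3/5, -54/5)
T3 rotate counter-clockwise with cos θ = -8/17, sin θ = 15/17: (3/5, -54/5) → (786/85, 477/85)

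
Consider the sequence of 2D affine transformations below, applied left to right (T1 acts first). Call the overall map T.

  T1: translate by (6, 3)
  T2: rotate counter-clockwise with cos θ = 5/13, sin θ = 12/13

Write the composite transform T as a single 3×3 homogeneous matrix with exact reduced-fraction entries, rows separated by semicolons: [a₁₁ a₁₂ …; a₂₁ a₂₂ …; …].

T = [5/13 -12/13 -6/13; 12/13 5/13 87/13; 0 0 1]

T1 = [1 0 6; 0 1 3; 0 0 1]
T2·T1 = [5/13 -12/13 -6/13; 12/13 5/13 87/13; 0 0 1]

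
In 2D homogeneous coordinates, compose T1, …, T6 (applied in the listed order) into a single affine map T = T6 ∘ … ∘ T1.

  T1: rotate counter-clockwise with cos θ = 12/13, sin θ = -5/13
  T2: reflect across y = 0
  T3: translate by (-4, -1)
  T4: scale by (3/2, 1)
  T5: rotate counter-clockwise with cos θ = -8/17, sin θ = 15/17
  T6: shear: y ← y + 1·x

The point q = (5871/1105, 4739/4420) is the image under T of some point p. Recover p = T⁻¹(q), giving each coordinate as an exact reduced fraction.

T1 = [12/13 5/13 0; -5/13 12/13 0; 0 0 1]
T2·T1 = [12/13 5/13 0; 5/13 -12/13 0; 0 0 1]
T3·…·T1 = [12/13 5/13 -4; 5/13 -12/13 -1; 0 0 1]
T4·…·T1 = [18/13 15/26 -6; 5/13 -12/13 -1; 0 0 1]
T5·…·T1 = [-219/221 120/221 63/17; 230/221 417/442 -82/17; 0 0 1]
T6·…·T1 = [-219/221 120/221 63/17; 11/221 657/442 -19/17; 0 0 1]
det M = -3/2; M⁻¹ = [-219/221 80/221 53/13; 22/663 146/221 8/13; 0 0 1]
M⁻¹ · (5871/1105, 4739/4420)ᵀ = (-4/5, 3/2)ᵀ

p = (-4/5, 3/2)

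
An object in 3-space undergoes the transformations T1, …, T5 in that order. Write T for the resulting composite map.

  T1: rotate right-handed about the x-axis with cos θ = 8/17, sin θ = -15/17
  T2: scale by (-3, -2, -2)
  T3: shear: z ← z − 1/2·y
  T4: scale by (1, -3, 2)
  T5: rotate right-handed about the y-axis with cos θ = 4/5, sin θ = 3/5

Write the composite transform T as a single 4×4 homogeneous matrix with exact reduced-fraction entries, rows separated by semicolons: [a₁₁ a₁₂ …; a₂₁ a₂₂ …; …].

T1 = [1 0 0 0; 0 8/17 15/17 0; 0 -15/17 8/17 0; 0 0 0 1]
T2·T1 = [-3 0 0 0; 0 -16/17 -30/17 0; 0 30/17 -16/17 0; 0 0 0 1]
T3·…·T1 = [-3 0 0 0; 0 -16/17 -30/17 0; 0 38/17 -1/17 0; 0 0 0 1]
T4·…·T1 = [-3 0 0 0; 0 48/17 90/17 0; 0 76/17 -2/17 0; 0 0 0 1]
T5·…·T1 = [-12/5 228/85 -6/85 0; 0 48/17 90/17 0; 9/5 304/85 -8/85 0; 0 0 0 1]

T = [-12/5 228/85 -6/85 0; 0 48/17 90/17 0; 9/5 304/85 -8/85 0; 0 0 0 1]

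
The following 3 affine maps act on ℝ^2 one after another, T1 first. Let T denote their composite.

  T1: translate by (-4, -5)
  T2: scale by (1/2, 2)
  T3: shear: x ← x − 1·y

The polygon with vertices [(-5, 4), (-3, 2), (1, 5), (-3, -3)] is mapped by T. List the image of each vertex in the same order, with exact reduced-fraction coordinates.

image vertices: (-5/2, -2), (5/2, -6), (-3/2, 0), (25/2, -16)

T1 translate by (-4, -5): (-5, 4) → (-9, -1); (-3, 2) → (-7, -3); (1, 5) → (-3, 0); (-3, -3) → (-7, -8)
T2 scale by (1/2, 2): (-9, -1) → (-9/2, -2); (-7, -3) → (-7/2, -6); (-3, 0) → (-3/2, 0); (-7, -8) → (-7/2, -16)
T3 shear: x ← x − 1·y: (-9/2, -2) → (-5/2, -2); (-7/2, -6) → (5/2, -6); (-3/2, 0) → (-3/2, 0); (-7/2, -16) → (25/2, -16)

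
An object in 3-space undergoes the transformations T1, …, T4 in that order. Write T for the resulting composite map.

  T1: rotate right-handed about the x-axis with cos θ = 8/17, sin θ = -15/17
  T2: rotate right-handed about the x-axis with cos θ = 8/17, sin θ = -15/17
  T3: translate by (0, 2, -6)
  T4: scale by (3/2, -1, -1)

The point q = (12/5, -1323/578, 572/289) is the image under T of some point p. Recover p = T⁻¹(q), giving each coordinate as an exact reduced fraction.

p = (8/5, -7/2, -2)

T1 = [1 0 0 0; 0 8/17 15/17 0; 0 -15/17 8/17 0; 0 0 0 1]
T2·T1 = [1 0 0 0; 0 -161/289 240/289 0; 0 -240/289 -161/289 0; 0 0 0 1]
T3·…·T1 = [1 0 0 0; 0 -161/289 240/289 2; 0 -240/289 -161/289 -6; 0 0 0 1]
T4·…·T1 = [3/2 0 0 0; 0 161/289 -240/289 -2; 0 240/289 161/289 6; 0 0 0 1]
det M = 3/2; M⁻¹ = [2/3 0 0 0; 0 161/289 240/289 -1118/289; 0 -240/289 161/289 -1446/289; 0 0 0 1]
M⁻¹ · (12/5, -1323/578, 572/289)ᵀ = (8/5, -7/2, -2)ᵀ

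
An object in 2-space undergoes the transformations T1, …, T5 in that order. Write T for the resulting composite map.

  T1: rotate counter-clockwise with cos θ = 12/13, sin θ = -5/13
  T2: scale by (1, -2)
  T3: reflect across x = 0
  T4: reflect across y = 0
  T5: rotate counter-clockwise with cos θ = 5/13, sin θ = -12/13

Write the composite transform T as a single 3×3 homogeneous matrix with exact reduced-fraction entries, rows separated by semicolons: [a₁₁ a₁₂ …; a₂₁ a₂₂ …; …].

T1 = [12/13 5/13 0; -5/13 12/13 0; 0 0 1]
T2·T1 = [12/13 5/13 0; 10/13 -24/13 0; 0 0 1]
T3·…·T1 = [-12/13 -5/13 0; 10/13 -24/13 0; 0 0 1]
T4·…·T1 = [-12/13 -5/13 0; -10/13 24/13 0; 0 0 1]
T5·…·T1 = [-180/169 263/169 0; 94/169 180/169 0; 0 0 1]

T = [-180/169 263/169 0; 94/169 180/169 0; 0 0 1]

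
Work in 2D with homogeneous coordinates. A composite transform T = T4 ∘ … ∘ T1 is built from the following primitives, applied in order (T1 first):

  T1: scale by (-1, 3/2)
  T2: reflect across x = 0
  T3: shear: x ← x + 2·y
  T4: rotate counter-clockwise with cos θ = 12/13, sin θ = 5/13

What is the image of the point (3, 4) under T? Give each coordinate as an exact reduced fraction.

T(p) = (150/13, 147/13)

T1 scale by (-1, 3/2): (3, 4) → (-3, 6)
T2 reflect across x = 0: (-3, 6) → (3, 6)
T3 shear: x ← x + 2·y: (3, 6) → (15, 6)
T4 rotate counter-clockwise with cos θ = 12/13, sin θ = 5/13: (15, 6) → (150/13, 147/13)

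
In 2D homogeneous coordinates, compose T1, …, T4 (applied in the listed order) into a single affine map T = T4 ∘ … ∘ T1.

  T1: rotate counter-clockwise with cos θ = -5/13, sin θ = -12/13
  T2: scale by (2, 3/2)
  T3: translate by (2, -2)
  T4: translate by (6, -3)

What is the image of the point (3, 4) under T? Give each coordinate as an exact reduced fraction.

T(p) = (170/13, -149/13)

T1 rotate counter-clockwise with cos θ = -5/13, sin θ = -12/13: (3, 4) → (33/13, -56/13)
T2 scale by (2, 3/2): (33/13, -56/13) → (66/13, -84/13)
T3 translate by (2, -2): (66/13, -84/13) → (92/13, -110/13)
T4 translate by (6, -3): (92/13, -110/13) → (170/13, -149/13)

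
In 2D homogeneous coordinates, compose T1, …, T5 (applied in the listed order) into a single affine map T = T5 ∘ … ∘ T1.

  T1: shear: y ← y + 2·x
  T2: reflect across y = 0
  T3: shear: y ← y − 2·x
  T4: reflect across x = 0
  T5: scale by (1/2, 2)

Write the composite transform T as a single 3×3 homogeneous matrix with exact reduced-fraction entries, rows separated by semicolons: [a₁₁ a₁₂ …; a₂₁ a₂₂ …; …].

T1 = [1 0 0; 2 1 0; 0 0 1]
T2·T1 = [1 0 0; -2 -1 0; 0 0 1]
T3·…·T1 = [1 0 0; -4 -1 0; 0 0 1]
T4·…·T1 = [-1 0 0; -4 -1 0; 0 0 1]
T5·…·T1 = [-1/2 0 0; -8 -2 0; 0 0 1]

T = [-1/2 0 0; -8 -2 0; 0 0 1]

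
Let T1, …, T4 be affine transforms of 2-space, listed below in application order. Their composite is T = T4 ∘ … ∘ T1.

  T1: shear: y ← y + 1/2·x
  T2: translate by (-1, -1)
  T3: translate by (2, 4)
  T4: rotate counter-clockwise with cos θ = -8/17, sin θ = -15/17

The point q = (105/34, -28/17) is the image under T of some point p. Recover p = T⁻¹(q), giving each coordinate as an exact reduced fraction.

p = (-1, 1)

T1 = [1 0 0; 1/2 1 0; 0 0 1]
T2·T1 = [1 0 -1; 1/2 1 -1; 0 0 1]
T3·…·T1 = [1 0 1; 1/2 1 3; 0 0 1]
T4·…·T1 = [-1/34 15/17 37/17; -19/17 -8/17 -39/17; 0 0 1]
det M = 1; M⁻¹ = [-8/17 -15/17 -1; 19/17 -1/34 -5/2; 0 0 1]
M⁻¹ · (105/34, -28/17)ᵀ = (-1, 1)ᵀ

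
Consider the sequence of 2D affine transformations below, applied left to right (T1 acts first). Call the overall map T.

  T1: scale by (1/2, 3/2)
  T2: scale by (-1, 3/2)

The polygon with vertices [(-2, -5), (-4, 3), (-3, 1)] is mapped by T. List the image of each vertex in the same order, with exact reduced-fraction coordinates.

image vertices: (1, -45/4), (2, 27/4), (3/2, 9/4)

T1 scale by (1/2, 3/2): (-2, -5) → (-1, -15/2); (-4, 3) → (-2, 9/2); (-3, 1) → (-3/2, 3/2)
T2 scale by (-1, 3/2): (-1, -15/2) → (1, -45/4); (-2, 9/2) → (2, 27/4); (-3/2, 3/2) → (3/2, 9/4)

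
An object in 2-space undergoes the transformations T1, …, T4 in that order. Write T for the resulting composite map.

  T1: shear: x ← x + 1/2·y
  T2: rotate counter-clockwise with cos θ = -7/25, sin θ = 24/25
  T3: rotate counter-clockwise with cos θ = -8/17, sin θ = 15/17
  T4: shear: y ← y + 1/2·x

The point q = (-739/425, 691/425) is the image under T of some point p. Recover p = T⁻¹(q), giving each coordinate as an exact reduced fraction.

p = (1, -3)

T1 = [1 1/2 0; 0 1 0; 0 0 1]
T2·T1 = [-7/25 -11/10 0; 24/25 1/5 0; 0 0 1]
T3·…·T1 = [-304/425 29/85 0; -297/425 -181/170 0; 0 0 1]
T4·…·T1 = [-304/425 29/85 0; -449/425 -76/85 0; 0 0 1]
det M = 1; M⁻¹ = [-76/85 -29/85 0; 449/425 -304/425 0; 0 0 1]
M⁻¹ · (-739/425, 691/425)ᵀ = (1, -3)ᵀ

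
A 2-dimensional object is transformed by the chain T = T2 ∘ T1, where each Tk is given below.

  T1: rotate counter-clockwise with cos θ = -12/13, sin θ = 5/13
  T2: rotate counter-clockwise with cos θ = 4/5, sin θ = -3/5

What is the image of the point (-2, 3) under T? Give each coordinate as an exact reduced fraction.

T(p) = (-102/65, -211/65)

T1 rotate counter-clockwise with cos θ = -12/13, sin θ = 5/13: (-2, 3) → (9/13, -46/13)
T2 rotate counter-clockwise with cos θ = 4/5, sin θ = -3/5: (9/13, -46/13) → (-102/65, -211/65)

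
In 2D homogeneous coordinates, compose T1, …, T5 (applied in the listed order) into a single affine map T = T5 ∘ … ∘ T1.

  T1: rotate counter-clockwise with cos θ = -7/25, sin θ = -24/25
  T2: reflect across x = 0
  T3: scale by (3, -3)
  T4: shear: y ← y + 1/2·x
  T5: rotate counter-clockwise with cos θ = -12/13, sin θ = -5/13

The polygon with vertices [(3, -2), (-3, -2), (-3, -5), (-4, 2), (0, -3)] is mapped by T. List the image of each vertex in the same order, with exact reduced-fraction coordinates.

T1 rotate counter-clockwise with cos θ = -7/25, sin θ = -24/25: (3, -2) → (-69/25, -58/25); (-3, -2) → (-27/25, 86/25); (-3, -5) → (-99/25, 107/25); (-4, 2) → (76/25, 82/25); (0, -3) → (-72/25, 21/25)
T2 reflect across x = 0: (-69/25, -58/25) → (69/25, -58/25); (-27/25, 86/25) → (27/25, 86/25); (-99/25, 107/25) → (99/25, 107/25); (76/25, 82/25) → (-76/25, 82/25); (-72/25, 21/25) → (72/25, 21/25)
T3 scale by (3, -3): (69/25, -58/25) → (207/25, 174/25); (27/25, 86/25) → (81/25, -258/25); (99/25, 107/25) → (297/25, -321/25); (-76/25, 82/25) → (-228/25, -246/25); (72/25, 21/25) → (216/25, -63/25)
T4 shear: y ← y + 1/2·x: (207/25, 174/25) → (207/25, 111/10); (81/25, -258/25) → (81/25, -87/10); (297/25, -321/25) → (297/25, -69/10); (-228/25, -246/25) → (-228/25, -72/5); (216/25, -63/25) → (216/25, 9/5)
T5 rotate counter-clockwise with cos θ = -12/13, sin θ = -5/13: (207/25, 111/10) → (-2193/650, -873/65); (81/25, -87/10) → (-4119/650, 441/65); (297/25, -69/10) → (-681/50, 9/5); (-228/25, -72/5) → (72/25, 84/5); (216/25, 9/5) → (-2367/325, -324/65)

image vertices: (-2193/650, -873/65), (-4119/650, 441/65), (-681/50, 9/5), (72/25, 84/5), (-2367/325, -324/65)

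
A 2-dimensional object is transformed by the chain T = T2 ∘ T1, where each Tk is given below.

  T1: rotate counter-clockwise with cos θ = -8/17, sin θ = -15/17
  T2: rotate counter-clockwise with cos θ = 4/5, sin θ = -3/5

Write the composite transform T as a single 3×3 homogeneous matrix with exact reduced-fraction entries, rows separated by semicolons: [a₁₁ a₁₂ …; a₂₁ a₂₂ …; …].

T = [-77/85 36/85 0; -36/85 -77/85 0; 0 0 1]

T1 = [-8/17 15/17 0; -15/17 -8/17 0; 0 0 1]
T2·T1 = [-77/85 36/85 0; -36/85 -77/85 0; 0 0 1]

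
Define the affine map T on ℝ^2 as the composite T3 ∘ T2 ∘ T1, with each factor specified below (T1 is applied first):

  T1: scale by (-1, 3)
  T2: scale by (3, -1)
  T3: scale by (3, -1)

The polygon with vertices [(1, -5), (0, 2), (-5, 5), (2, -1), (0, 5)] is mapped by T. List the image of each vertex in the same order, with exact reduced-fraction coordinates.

image vertices: (-9, -15), (0, 6), (45, 15), (-18, -3), (0, 15)

T1 scale by (-1, 3): (1, -5) → (-1, -15); (0, 2) → (0, 6); (-5, 5) → (5, 15); (2, -1) → (-2, -3); (0, 5) → (0, 15)
T2 scale by (3, -1): (-1, -15) → (-3, 15); (0, 6) → (0, -6); (5, 15) → (15, -15); (-2, -3) → (-6, 3); (0, 15) → (0, -15)
T3 scale by (3, -1): (-3, 15) → (-9, -15); (0, -6) → (0, 6); (15, -15) → (45, 15); (-6, 3) → (-18, -3); (0, -15) → (0, 15)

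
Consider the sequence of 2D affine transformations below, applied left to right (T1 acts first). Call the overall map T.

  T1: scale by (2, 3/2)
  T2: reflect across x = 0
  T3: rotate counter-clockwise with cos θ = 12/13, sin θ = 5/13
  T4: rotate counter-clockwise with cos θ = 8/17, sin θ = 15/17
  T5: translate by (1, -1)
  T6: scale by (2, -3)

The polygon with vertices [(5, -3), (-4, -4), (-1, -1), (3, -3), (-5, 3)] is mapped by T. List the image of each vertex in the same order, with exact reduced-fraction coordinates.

T1 scale by (2, 3/2): (5, -3) → (10, -9/2); (-4, -4) → (-8, -6); (-1, -1) → (-2, -3/2); (3, -3) → (6, -9/2); (-5, 3) → (-10, 9/2)
T2 reflect across x = 0: (10, -9/2) → (-10, -9/2); (-8, -6) → (8, -6); (-2, -3/2) → (2, -3/2); (6, -9/2) → (-6, -9/2); (-10, 9/2) → (10, 9/2)
T3 rotate counter-clockwise with cos θ = 12/13, sin θ = 5/13: (-10, -9/2) → (-15/2, -8); (8, -6) → (126/13, -32/13); (2, -3/2) → (63/26, -8/13); (-6, -9/2) → (-99/26, -84/13); (10, 9/2) → (15/2, 8)
T4 rotate counter-clockwise with cos θ = 8/17, sin θ = 15/17: (-15/2, -8) → (60/17, -353/34); (126/13, -32/13) → (1488/221, 1634/221); (63/26, -8/13) → (372/221, 817/442); (-99/26, -84/13) → (864/221, -2829/442); (15/2, 8) → (-60/17, 353/34)
T5 translate by (1, -1): (60/17, -353/34) → (77/17, -387/34); (1488/221, 1634/221) → (1709/221, 1413/221); (372/221, 817/442) → (593/221, 375/442); (864/221, -2829/442) → (1085/221, -3271/442); (-60/17, 353/34) → (-43/17, 319/34)
T6 scale by (2, -3): (77/17, -387/34) → (154/17, 1161/34); (1709/221, 1413/221) → (3418/221, -4239/221); (593/221, 375/442) → (1186/221, -1125/442); (1085/221, -3271/442) → (2170/221, 9813/442); (-43/17, 319/34) → (-86/17, -957/34)

image vertices: (154/17, 1161/34), (3418/221, -4239/221), (1186/221, -1125/442), (2170/221, 9813/442), (-86/17, -957/34)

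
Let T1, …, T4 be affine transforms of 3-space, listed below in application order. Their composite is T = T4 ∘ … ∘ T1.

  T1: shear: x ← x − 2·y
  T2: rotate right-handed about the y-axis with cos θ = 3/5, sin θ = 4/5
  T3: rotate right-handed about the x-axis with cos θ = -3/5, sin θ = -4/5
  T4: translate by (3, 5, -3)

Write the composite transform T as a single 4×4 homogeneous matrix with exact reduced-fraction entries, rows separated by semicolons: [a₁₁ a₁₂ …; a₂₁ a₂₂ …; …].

T = [3/5 -6/5 4/5 3; -16/25 17/25 12/25 5; 12/25 -44/25 -9/25 -3; 0 0 0 1]

T1 = [1 -2 0 0; 0 1 0 0; 0 0 1 0; 0 0 0 1]
T2·T1 = [3/5 -6/5 4/5 0; 0 1 0 0; -4/5 8/5 3/5 0; 0 0 0 1]
T3·…·T1 = [3/5 -6/5 4/5 0; -16/25 17/25 12/25 0; 12/25 -44/25 -9/25 0; 0 0 0 1]
T4·…·T1 = [3/5 -6/5 4/5 3; -16/25 17/25 12/25 5; 12/25 -44/25 -9/25 -3; 0 0 0 1]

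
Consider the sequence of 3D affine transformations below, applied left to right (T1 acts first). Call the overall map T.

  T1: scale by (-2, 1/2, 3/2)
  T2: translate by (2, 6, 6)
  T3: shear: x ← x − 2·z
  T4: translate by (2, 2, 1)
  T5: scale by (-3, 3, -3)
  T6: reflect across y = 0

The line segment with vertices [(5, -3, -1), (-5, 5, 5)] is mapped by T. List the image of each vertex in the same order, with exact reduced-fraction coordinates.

image vertices: (45, -39/2, -33/2), (39, -63/2, -87/2)

T1 scale by (-2, 1/2, 3/2): (5, -3, -1) → (-10, -3/2, -3/2); (-5, 5, 5) → (10, 5/2, 15/2)
T2 translate by (2, 6, 6): (-10, -3/2, -3/2) → (-8, 9/2, 9/2); (10, 5/2, 15/2) → (12, 17/2, 27/2)
T3 shear: x ← x − 2·z: (-8, 9/2, 9/2) → (-17, 9/2, 9/2); (12, 17/2, 27/2) → (-15, 17/2, 27/2)
T4 translate by (2, 2, 1): (-17, 9/2, 9/2) → (-15, 13/2, 11/2); (-15, 17/2, 27/2) → (-13, 21/2, 29/2)
T5 scale by (-3, 3, -3): (-15, 13/2, 11/2) → (45, 39/2, -33/2); (-13, 21/2, 29/2) → (39, 63/2, -87/2)
T6 reflect across y = 0: (45, 39/2, -33/2) → (45, -39/2, -33/2); (39, 63/2, -87/2) → (39, -63/2, -87/2)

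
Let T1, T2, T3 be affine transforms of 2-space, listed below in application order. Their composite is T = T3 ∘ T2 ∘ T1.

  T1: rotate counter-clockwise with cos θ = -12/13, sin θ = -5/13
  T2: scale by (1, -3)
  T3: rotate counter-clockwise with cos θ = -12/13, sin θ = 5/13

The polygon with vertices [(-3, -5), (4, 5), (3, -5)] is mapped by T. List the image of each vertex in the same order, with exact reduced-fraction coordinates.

image vertices: (993/169, 2755/169), (-924/169, -2995/169), (1407/169, 1315/169)

T1 rotate counter-clockwise with cos θ = -12/13, sin θ = -5/13: (-3, -5) → (11/13, 75/13); (4, 5) → (-23/13, -80/13); (3, -5) → (-61/13, 45/13)
T2 scale by (1, -3): (11/13, 75/13) → (11/13, -225/13); (-23/13, -80/13) → (-23/13, 240/13); (-61/13, 45/13) → (-61/13, -135/13)
T3 rotate counter-clockwise with cos θ = -12/13, sin θ = 5/13: (11/13, -225/13) → (993/169, 2755/169); (-23/13, 240/13) → (-924/169, -2995/169); (-61/13, -135/13) → (1407/169, 1315/169)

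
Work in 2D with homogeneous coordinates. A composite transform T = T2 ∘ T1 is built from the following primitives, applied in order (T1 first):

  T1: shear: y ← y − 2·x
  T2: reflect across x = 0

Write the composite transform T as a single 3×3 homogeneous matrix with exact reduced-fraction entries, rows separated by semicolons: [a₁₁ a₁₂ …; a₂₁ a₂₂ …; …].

T = [-1 0 0; -2 1 0; 0 0 1]

T1 = [1 0 0; -2 1 0; 0 0 1]
T2·T1 = [-1 0 0; -2 1 0; 0 0 1]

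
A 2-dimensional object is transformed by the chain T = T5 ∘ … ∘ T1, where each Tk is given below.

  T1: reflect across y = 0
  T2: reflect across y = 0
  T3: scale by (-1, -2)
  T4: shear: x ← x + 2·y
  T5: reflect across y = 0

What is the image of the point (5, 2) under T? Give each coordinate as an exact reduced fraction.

T(p) = (-13, 4)

T1 reflect across y = 0: (5, 2) → (5, -2)
T2 reflect across y = 0: (5, -2) → (5, 2)
T3 scale by (-1, -2): (5, 2) → (-5, -4)
T4 shear: x ← x + 2·y: (-5, -4) → (-13, -4)
T5 reflect across y = 0: (-13, -4) → (-13, 4)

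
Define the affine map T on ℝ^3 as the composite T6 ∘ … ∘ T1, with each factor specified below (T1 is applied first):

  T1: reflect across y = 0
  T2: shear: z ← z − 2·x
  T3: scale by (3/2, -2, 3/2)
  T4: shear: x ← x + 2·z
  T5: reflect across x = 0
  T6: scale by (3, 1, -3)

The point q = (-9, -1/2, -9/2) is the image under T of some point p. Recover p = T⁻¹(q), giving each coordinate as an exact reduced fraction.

T1 = [1 0 0 0; 0 -1 0 0; 0 0 1 0; 0 0 0 1]
T2·T1 = [1 0 0 0; 0 -1 0 0; -2 0 1 0; 0 0 0 1]
T3·…·T1 = [3/2 0 0 0; 0 2 0 0; -3 0 3/2 0; 0 0 0 1]
T4·…·T1 = [-9/2 0 3 0; 0 2 0 0; -3 0 3/2 0; 0 0 0 1]
T5·…·T1 = [9/2 0 -3 0; 0 2 0 0; -3 0 3/2 0; 0 0 0 1]
T6·…·T1 = [27/2 0 -9 0; 0 2 0 0; 9 0 -9/2 0; 0 0 0 1]
det M = 81/2; M⁻¹ = [-2/9 0 4/9 0; 0 1/2 0 0; -4/9 0 2/3 0; 0 0 0 1]
M⁻¹ · (-9, -1/2, -9/2)ᵀ = (0, -1/4, 1)ᵀ

p = (0, -1/4, 1)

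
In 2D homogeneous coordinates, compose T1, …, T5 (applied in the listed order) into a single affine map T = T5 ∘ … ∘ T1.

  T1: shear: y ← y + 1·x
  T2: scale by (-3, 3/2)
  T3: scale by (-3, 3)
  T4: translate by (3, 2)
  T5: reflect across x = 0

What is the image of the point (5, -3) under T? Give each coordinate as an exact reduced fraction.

T(p) = (-48, 11)

T1 shear: y ← y + 1·x: (5, -3) → (5, 2)
T2 scale by (-3, 3/2): (5, 2) → (-15, 3)
T3 scale by (-3, 3): (-15, 3) → (45, 9)
T4 translate by (3, 2): (45, 9) → (48, 11)
T5 reflect across x = 0: (48, 11) → (-48, 11)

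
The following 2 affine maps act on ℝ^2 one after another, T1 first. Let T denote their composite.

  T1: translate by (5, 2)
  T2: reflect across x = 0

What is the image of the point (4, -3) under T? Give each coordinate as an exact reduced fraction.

T1 translate by (5, 2): (4, -3) → (9, -1)
T2 reflect across x = 0: (9, -1) → (-9, -1)

T(p) = (-9, -1)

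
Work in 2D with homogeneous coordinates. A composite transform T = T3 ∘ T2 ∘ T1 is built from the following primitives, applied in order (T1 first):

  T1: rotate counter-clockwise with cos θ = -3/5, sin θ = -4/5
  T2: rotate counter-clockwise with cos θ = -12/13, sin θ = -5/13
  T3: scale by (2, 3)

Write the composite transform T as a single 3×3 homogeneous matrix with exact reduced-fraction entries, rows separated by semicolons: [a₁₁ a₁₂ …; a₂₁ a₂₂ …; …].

T = [32/65 -126/65 0; 189/65 48/65 0; 0 0 1]

T1 = [-3/5 4/5 0; -4/5 -3/5 0; 0 0 1]
T2·T1 = [16/65 -63/65 0; 63/65 16/65 0; 0 0 1]
T3·…·T1 = [32/65 -126/65 0; 189/65 48/65 0; 0 0 1]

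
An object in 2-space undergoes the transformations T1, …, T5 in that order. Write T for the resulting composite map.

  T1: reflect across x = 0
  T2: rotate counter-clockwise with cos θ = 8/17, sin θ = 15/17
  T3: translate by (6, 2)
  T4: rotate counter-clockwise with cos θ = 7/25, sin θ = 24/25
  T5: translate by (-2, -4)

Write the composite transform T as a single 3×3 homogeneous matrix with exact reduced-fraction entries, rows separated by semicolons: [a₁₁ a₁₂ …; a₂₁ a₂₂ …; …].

T1 = [-1 0 0; 0 1 0; 0 0 1]
T2·T1 = [-8/17 -15/17 0; -15/17 8/17 0; 0 0 1]
T3·…·T1 = [-8/17 -15/17 6; -15/17 8/17 2; 0 0 1]
T4·…·T1 = [304/425 -297/425 -6/25; -297/425 -304/425 158/25; 0 0 1]
T5·…·T1 = [304/425 -297/425 -56/25; -297/425 -304/425 58/25; 0 0 1]

T = [304/425 -297/425 -56/25; -297/425 -304/425 58/25; 0 0 1]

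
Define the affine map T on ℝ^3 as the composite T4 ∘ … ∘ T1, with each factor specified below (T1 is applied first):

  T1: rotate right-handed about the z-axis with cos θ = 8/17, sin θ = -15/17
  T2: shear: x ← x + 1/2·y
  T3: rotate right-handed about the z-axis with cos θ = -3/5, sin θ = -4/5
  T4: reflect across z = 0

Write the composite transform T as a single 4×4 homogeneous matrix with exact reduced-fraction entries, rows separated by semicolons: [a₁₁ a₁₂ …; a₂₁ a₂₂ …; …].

T = [-123/170 -5/17 0 0; 43/85 -20/17 0 0; 0 0 -1 0; 0 0 0 1]

T1 = [8/17 15/17 0 0; -15/17 8/17 0 0; 0 0 1 0; 0 0 0 1]
T2·T1 = [1/34 19/17 0 0; -15/17 8/17 0 0; 0 0 1 0; 0 0 0 1]
T3·…·T1 = [-123/170 -5/17 0 0; 43/85 -20/17 0 0; 0 0 1 0; 0 0 0 1]
T4·…·T1 = [-123/170 -5/17 0 0; 43/85 -20/17 0 0; 0 0 -1 0; 0 0 0 1]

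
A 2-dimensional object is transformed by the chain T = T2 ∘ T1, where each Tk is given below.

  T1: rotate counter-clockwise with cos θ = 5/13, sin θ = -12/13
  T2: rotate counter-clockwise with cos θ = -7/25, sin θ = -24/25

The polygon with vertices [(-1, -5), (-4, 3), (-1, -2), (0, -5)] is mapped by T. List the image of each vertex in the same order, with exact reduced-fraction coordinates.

image vertices: (11/25, 127/25), (56/13, -33/13), (251/325, 682/325), (-36/65, 323/65)

T1 rotate counter-clockwise with cos θ = 5/13, sin θ = -12/13: (-1, -5) → (-5, -1); (-4, 3) → (16/13, 63/13); (-1, -2) → (-29/13, 2/13); (0, -5) → (-60/13, -25/13)
T2 rotate counter-clockwise with cos θ = -7/25, sin θ = -24/25: (-5, -1) → (11/25, 127/25); (16/13, 63/13) → (56/13, -33/13); (-29/13, 2/13) → (251/325, 682/325); (-60/13, -25/13) → (-36/65, 323/65)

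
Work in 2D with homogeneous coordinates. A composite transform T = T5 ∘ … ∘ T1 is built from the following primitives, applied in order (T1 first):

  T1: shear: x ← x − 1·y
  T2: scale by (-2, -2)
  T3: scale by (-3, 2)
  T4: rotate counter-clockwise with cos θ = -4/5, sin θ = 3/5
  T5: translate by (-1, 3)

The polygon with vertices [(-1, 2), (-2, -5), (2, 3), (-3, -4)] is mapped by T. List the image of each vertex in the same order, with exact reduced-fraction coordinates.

image vertices: (91/5, -7/5), (-137/5, -11/5), (11, 9), (-77/5, -31/5)

T1 shear: x ← x − 1·y: (-1, 2) → (-3, 2); (-2, -5) → (3, -5); (2, 3) → (-1, 3); (-3, -4) → (1, -4)
T2 scale by (-2, -2): (-3, 2) → (6, -4); (3, -5) → (-6, 10); (-1, 3) → (2, -6); (1, -4) → (-2, 8)
T3 scale by (-3, 2): (6, -4) → (-18, -8); (-6, 10) → (18, 20); (2, -6) → (-6, -12); (-2, 8) → (6, 16)
T4 rotate counter-clockwise with cos θ = -4/5, sin θ = 3/5: (-18, -8) → (96/5, -22/5); (18, 20) → (-132/5, -26/5); (-6, -12) → (12, 6); (6, 16) → (-72/5, -46/5)
T5 translate by (-1, 3): (96/5, -22/5) → (91/5, -7/5); (-132/5, -26/5) → (-137/5, -11/5); (12, 6) → (11, 9); (-72/5, -46/5) → (-77/5, -31/5)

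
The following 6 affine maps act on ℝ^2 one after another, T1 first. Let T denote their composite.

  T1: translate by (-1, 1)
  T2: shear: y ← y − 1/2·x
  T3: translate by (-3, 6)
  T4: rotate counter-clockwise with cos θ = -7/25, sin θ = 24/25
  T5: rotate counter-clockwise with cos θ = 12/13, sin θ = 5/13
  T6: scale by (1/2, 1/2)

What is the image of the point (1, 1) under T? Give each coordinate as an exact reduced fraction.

T(p) = (-706/325, -2391/650)

T1 translate by (-1, 1): (1, 1) → (0, 2)
T2 shear: y ← y − 1/2·x: (0, 2) → (0, 2)
T3 translate by (-3, 6): (0, 2) → (-3, 8)
T4 rotate counter-clockwise with cos θ = -7/25, sin θ = 24/25: (-3, 8) → (-171/25, -128/25)
T5 rotate counter-clockwise with cos θ = 12/13, sin θ = 5/13: (-171/25, -128/25) → (-1412/325, -2391/325)
T6 scale by (1/2, 1/2): (-1412/325, -2391/325) → (-706/325, -2391/650)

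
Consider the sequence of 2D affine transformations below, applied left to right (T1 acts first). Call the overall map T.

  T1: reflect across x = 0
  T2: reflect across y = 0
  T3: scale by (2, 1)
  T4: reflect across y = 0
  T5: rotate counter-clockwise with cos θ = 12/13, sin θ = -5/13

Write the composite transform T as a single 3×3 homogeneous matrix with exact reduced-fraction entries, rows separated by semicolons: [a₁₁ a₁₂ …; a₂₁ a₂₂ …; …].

T = [-24/13 5/13 0; 10/13 12/13 0; 0 0 1]

T1 = [-1 0 0; 0 1 0; 0 0 1]
T2·T1 = [-1 0 0; 0 -1 0; 0 0 1]
T3·…·T1 = [-2 0 0; 0 -1 0; 0 0 1]
T4·…·T1 = [-2 0 0; 0 1 0; 0 0 1]
T5·…·T1 = [-24/13 5/13 0; 10/13 12/13 0; 0 0 1]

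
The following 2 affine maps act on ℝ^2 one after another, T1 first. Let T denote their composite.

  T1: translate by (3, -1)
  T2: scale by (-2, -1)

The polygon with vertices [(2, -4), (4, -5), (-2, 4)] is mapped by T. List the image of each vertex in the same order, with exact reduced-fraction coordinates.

image vertices: (-10, 5), (-14, 6), (-2, -3)

T1 translate by (3, -1): (2, -4) → (5, -5); (4, -5) → (7, -6); (-2, 4) → (1, 3)
T2 scale by (-2, -1): (5, -5) → (-10, 5); (7, -6) → (-14, 6); (1, 3) → (-2, -3)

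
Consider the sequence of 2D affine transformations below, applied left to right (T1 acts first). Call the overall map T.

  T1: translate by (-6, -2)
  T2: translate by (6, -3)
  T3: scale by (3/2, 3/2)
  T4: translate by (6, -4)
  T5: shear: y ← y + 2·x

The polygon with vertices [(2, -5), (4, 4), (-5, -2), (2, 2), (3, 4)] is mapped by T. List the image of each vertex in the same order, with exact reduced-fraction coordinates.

T1 translate by (-6, -2): (2, -5) → (-4, -7); (4, 4) → (-2, 2); (-5, -2) → (-11, -4); (2, 2) → (-4, 0); (3, 4) → (-3, 2)
T2 translate by (6, -3): (-4, -7) → (2, -10); (-2, 2) → (4, -1); (-11, -4) → (-5, -7); (-4, 0) → (2, -3); (-3, 2) → (3, -1)
T3 scale by (3/2, 3/2): (2, -10) → (3, -15); (4, -1) → (6, -3/2); (-5, -7) → (-15/2, -21/2); (2, -3) → (3, -9/2); (3, -1) → (9/2, -3/2)
T4 translate by (6, -4): (3, -15) → (9, -19); (6, -3/2) → (12, -11/2); (-15/2, -21/2) → (-3/2, -29/2); (3, -9/2) → (9, -17/2); (9/2, -3/2) → (21/2, -11/2)
T5 shear: y ← y + 2·x: (9, -19) → (9, -1); (12, -11/2) → (12, 37/2); (-3/2, -29/2) → (-3/2, -35/2); (9, -17/2) → (9, 19/2); (21/2, -11/2) → (21/2, 31/2)

image vertices: (9, -1), (12, 37/2), (-3/2, -35/2), (9, 19/2), (21/2, 31/2)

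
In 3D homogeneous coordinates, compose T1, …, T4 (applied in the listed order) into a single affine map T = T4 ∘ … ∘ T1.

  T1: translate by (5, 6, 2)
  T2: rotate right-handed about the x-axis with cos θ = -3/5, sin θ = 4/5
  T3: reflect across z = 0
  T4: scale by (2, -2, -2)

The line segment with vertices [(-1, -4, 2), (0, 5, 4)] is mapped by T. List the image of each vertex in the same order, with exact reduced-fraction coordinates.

image vertices: (8, 44/5, -8/5), (10, 114/5, 52/5)

T1 translate by (5, 6, 2): (-1, -4, 2) → (4, 2, 4); (0, 5, 4) → (5, 11, 6)
T2 rotate right-handed about the x-axis with cos θ = -3/5, sin θ = 4/5: (4, 2, 4) → (4, -22/5, -4/5); (5, 11, 6) → (5, -57/5, 26/5)
T3 reflect across z = 0: (4, -22/5, -4/5) → (4, -22/5, 4/5); (5, -57/5, 26/5) → (5, -57/5, -26/5)
T4 scale by (2, -2, -2): (4, -22/5, 4/5) → (8, 44/5, -8/5); (5, -57/5, -26/5) → (10, 114/5, 52/5)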